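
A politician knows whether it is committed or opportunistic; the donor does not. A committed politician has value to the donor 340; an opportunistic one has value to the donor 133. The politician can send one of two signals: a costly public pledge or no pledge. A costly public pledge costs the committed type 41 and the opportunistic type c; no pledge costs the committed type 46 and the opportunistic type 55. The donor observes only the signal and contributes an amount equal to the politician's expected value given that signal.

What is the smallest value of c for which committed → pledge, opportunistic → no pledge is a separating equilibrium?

262

Under separation: pledge → committed (pays 340); no pledge → opportunistic (pays 133).
Committed: 340 − 41 = 299 ≥ 133 − 46 = 87. Holds regardless of c. ✓
Opportunistic: 133 − 55 ≥ 340 − c, so c ≥ 340 − 78 = 262.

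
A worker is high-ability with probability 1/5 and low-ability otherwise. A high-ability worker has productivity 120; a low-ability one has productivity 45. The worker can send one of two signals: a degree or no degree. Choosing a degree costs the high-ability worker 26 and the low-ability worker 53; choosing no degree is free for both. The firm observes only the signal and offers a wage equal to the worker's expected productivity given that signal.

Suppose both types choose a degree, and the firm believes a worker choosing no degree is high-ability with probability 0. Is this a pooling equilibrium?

At the pooled signal (degree) the firm holds the prior 1/5 and pays 1/5·120 + 4/5·45 = 60. Off-path (no degree) belief 0 gives 0·120 + 1·45 = 45.
High-ability: degree gives 60 − 26 = 34; no degree gives 45 − 0 = 45. Deviates. ✗
Low-ability: degree gives 60 − 53 = 7; no degree gives 45 − 0 = 45. Deviates. ✗

No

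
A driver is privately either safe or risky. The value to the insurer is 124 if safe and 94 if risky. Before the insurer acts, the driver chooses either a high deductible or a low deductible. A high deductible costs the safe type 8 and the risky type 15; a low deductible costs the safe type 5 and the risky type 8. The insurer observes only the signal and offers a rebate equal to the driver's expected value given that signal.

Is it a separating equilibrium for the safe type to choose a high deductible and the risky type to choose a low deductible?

If types separate, high deductible earns payment 124 and low deductible earns 94.
Safe: high deductible gives 124 − 8 = 116; low deductible gives 94 − 5 = 89. No deviation. ✓
Risky: low deductible gives 94 − 8 = 86; high deductible gives 124 − 15 = 109. Would deviate. ✗

No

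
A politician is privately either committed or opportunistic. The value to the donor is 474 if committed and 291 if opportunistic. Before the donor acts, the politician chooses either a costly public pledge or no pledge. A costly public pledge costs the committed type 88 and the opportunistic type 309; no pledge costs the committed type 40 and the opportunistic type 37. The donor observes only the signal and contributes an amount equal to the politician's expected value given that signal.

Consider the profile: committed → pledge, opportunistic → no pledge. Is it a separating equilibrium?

If types separate, pledge earns payment 474 and no pledge earns 291.
Committed: pledge gives 474 − 88 = 386; no pledge gives 291 − 40 = 251. No deviation. ✓
Opportunistic: no pledge gives 291 − 37 = 254; pledge gives 474 − 309 = 165. No deviation. ✓
Both incentive constraints hold.

Yes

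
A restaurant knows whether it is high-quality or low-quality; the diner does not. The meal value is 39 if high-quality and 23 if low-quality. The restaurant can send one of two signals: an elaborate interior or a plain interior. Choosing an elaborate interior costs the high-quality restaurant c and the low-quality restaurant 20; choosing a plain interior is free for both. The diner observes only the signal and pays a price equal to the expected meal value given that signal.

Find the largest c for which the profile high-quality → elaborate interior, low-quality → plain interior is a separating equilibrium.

Under separation: elaborate interior → high-quality (pays 39); plain interior → low-quality (pays 23).
Low-quality: 23 − 0 = 23 ≥ 39 − 20 = 19. Holds regardless of c. ✓
High-quality: 39 − c ≥ 23 − 0, so c ≤ 39 − 23 = 16.

16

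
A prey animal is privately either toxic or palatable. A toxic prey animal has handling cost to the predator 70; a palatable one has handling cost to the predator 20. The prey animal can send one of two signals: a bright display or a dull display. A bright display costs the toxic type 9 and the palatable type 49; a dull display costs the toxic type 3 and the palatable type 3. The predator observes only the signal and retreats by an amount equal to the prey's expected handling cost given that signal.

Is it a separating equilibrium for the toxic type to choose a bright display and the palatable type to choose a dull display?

Under separation the predator infers type exactly: bright display → toxic (pays 70), dull display → palatable (pays 20).
Toxic: bright display gives 70 − 9 = 61; dull display gives 20 − 3 = 17. No deviation. ✓
Palatable: dull display gives 20 − 3 = 17; bright display gives 70 − 49 = 21. Would deviate. ✗

No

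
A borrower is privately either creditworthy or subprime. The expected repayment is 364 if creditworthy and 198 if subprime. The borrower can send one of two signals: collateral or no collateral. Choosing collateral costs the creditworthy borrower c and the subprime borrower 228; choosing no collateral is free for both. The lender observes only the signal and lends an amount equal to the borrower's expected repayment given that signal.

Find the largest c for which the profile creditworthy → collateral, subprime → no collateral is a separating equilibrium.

166

Under separation: collateral → creditworthy (pays 364); no collateral → subprime (pays 198).
Subprime: 198 − 0 = 198 ≥ 364 − 228 = 136. Holds regardless of c. ✓
Creditworthy: 364 − c ≥ 198 − 0, so c ≤ 364 − 198 = 166.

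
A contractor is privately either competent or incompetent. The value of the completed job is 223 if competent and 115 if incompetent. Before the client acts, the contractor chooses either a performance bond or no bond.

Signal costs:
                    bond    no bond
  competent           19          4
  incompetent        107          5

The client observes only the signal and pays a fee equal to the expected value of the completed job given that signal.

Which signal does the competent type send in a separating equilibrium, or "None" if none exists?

None

Try competent → bond, incompetent → no bond:
  Under separation the client infers type exactly: bond → competent (pays 223), no bond → incompetent (pays 115).
  Competent: bond gives 223 − 19 = 204; no bond gives 115 − 4 = 111. No deviation. ✓
  Incompetent: no bond gives 115 − 5 = 110; bond gives 223 − 107 = 116. Would deviate. ✗
Try competent → no bond, incompetent → bond:
  Under separation the client infers type exactly: no bond → competent (pays 223), bond → incompetent (pays 115).
  Competent: no bond gives 223 − 4 = 219; bond gives 115 − 19 = 96. No deviation. ✓
  Incompetent: bond gives 115 − 107 = 8; no bond gives 223 − 5 = 218. Would deviate. ✗
Neither assignment is incentive-compatible.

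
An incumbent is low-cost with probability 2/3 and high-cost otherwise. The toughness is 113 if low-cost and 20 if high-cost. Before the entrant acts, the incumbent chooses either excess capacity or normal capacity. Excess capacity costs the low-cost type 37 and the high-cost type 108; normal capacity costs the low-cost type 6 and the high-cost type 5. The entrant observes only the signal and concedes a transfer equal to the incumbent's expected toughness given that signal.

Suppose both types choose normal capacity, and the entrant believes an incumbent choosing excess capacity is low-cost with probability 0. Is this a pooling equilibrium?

Yes

At the pooled signal (normal capacity) the entrant holds the prior 2/3 and pays 2/3·113 + 1/3·20 = 82. Off-path (excess capacity) belief 0 gives 0·113 + 1·20 = 20.
Low-cost: normal capacity gives 82 − 6 = 76; excess capacity gives 20 − 37 = -17. Stays. ✓
High-cost: normal capacity gives 82 − 5 = 77; excess capacity gives 20 − 108 = -88. Stays. ✓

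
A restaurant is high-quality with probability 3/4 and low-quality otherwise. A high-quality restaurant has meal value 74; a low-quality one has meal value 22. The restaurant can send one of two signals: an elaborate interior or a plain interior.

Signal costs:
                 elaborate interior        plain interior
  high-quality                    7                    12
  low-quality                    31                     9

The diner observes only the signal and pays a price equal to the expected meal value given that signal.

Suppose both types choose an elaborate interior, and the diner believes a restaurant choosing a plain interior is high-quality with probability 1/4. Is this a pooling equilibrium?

At the pooled signal (elaborate interior) the diner holds the prior 3/4 and pays 3/4·74 + 1/4·22 = 61. Off-path (plain interior) belief 1/4 gives 1/4·74 + 3/4·22 = 35.
High-quality: elaborate interior gives 61 − 7 = 54; plain interior gives 35 − 12 = 23. Stays. ✓
Low-quality: elaborate interior gives 61 − 31 = 30; plain interior gives 35 − 9 = 26. Stays. ✓

Yes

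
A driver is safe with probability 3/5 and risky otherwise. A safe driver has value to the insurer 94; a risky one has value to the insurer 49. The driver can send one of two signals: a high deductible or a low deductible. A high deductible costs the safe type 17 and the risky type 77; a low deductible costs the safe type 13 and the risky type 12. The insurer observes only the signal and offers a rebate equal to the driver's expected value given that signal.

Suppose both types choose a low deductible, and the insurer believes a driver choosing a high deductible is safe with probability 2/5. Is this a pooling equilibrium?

Yes

On the equilibrium path (low deductible) the insurer holds the prior 3/5 and pays 3/5·94 + 2/5·49 = 76. Off-path (high deductible) belief 2/5 gives 2/5·94 + 3/5·49 = 67.
Safe: low deductible gives 76 − 13 = 63; high deductible gives 67 − 17 = 50. Stays. ✓
Risky: low deductible gives 76 − 12 = 64; high deductible gives 67 − 77 = -10. Stays. ✓
Beliefs are Bayes-consistent on-path and both types best-respond.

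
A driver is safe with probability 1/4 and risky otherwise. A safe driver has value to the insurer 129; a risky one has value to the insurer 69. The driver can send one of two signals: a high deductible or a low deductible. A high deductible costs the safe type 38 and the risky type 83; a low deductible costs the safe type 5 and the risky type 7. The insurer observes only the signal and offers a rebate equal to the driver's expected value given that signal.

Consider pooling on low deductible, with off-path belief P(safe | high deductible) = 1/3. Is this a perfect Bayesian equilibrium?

At the pooled signal (low deductible) the insurer holds the prior 1/4 and pays 1/4·129 + 3/4·69 = 84. Off-path (high deductible) belief 1/3 gives 1/3·129 + 2/3·69 = 89.
Safe: low deductible gives 84 − 5 = 79; high deductible gives 89 − 38 = 51. Stays. ✓
Risky: low deductible gives 84 − 7 = 77; high deductible gives 89 − 83 = 6. Stays. ✓

Yes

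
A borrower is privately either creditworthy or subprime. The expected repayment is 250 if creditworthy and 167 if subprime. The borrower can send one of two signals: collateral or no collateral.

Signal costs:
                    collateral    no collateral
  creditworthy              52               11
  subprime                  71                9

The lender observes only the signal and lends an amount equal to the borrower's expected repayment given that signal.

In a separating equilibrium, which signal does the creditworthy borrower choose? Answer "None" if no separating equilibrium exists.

None

Try creditworthy → collateral, subprime → no collateral:
  If types separate, collateral earns payment 250 and no collateral earns 167.
  Creditworthy: collateral gives 250 − 52 = 198; no collateral gives 167 − 11 = 156. No deviation. ✓
  Subprime: no collateral gives 167 − 9 = 158; collateral gives 250 − 71 = 179. Would deviate. ✗
Try creditworthy → no collateral, subprime → collateral:
  If types separate, no collateral earns payment 250 and collateral earns 167.
  Creditworthy: no collateral gives 250 − 11 = 239; collateral gives 167 − 52 = 115. No deviation. ✓
  Subprime: collateral gives 167 − 71 = 96; no collateral gives 250 − 9 = 241. Would deviate. ✗
Neither assignment is incentive-compatible.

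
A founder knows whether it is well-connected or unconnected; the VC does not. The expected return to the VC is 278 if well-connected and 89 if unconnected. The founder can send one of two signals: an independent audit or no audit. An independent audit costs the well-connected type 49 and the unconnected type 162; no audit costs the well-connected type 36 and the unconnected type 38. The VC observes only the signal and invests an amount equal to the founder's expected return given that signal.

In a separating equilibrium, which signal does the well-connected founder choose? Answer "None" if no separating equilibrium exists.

Try well-connected → audit, unconnected → no audit:
  If types separate, audit earns payment 278 and no audit earns 89.
  Well-connected: audit gives 278 − 49 = 229; no audit gives 89 − 36 = 53. No deviation. ✓
  Unconnected: no audit gives 89 − 38 = 51; audit gives 278 − 162 = 116. Would deviate. ✗
Try well-connected → no audit, unconnected → audit:
  If types separate, no audit earns payment 278 and audit earns 89.
  Well-connected: no audit gives 278 − 36 = 242; audit gives 89 − 49 = 40. No deviation. ✓
  Unconnected: audit gives 89 − 162 = -73; no audit gives 278 − 38 = 240. Would deviate. ✗
Neither assignment is incentive-compatible.

None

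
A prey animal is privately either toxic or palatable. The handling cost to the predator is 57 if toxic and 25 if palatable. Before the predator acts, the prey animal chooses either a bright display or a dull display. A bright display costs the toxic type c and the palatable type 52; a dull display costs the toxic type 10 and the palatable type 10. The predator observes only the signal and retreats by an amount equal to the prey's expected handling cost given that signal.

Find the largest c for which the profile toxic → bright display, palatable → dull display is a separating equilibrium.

42

Under separation: bright display → toxic (pays 57); dull display → palatable (pays 25).
Palatable: 25 − 10 = 15 ≥ 57 − 52 = 5. Holds regardless of c. ✓
Toxic: 57 − c ≥ 25 − 10, so c ≤ 57 − 15 = 42.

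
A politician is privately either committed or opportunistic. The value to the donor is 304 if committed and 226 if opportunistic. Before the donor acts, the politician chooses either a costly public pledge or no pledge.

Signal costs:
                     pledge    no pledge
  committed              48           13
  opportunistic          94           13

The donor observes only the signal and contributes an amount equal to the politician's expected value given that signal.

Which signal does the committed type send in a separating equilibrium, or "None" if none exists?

Try committed → pledge, opportunistic → no pledge:
  Under separation the donor infers type exactly: pledge → committed (pays 304), no pledge → opportunistic (pays 226).
  Committed: pledge gives 304 − 48 = 256; no pledge gives 226 − 13 = 213. No deviation. ✓
  Opportunistic: no pledge gives 226 − 13 = 213; pledge gives 304 − 94 = 210. No deviation. ✓
Both hold — the committed type sends pledge.

pledge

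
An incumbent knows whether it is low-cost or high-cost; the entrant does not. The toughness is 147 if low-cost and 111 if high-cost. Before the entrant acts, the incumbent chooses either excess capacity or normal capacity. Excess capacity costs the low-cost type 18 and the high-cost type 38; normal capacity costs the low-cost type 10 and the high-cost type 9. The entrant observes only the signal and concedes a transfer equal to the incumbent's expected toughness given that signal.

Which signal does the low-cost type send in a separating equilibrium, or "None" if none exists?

None

Try low-cost → excess capacity, high-cost → normal capacity:
  If types separate, excess capacity earns payment 147 and normal capacity earns 111.
  Low-cost: excess capacity gives 147 − 18 = 129; normal capacity gives 111 − 10 = 101. No deviation. ✓
  High-cost: normal capacity gives 111 − 9 = 102; excess capacity gives 147 − 38 = 109. Would deviate. ✗
Try low-cost → normal capacity, high-cost → excess capacity:
  If types separate, normal capacity earns payment 147 and excess capacity earns 111.
  Low-cost: normal capacity gives 147 − 10 = 137; excess capacity gives 111 − 18 = 93. No deviation. ✓
  High-cost: excess capacity gives 111 − 38 = 73; normal capacity gives 147 − 9 = 138. Would deviate. ✗
Neither assignment is incentive-compatible.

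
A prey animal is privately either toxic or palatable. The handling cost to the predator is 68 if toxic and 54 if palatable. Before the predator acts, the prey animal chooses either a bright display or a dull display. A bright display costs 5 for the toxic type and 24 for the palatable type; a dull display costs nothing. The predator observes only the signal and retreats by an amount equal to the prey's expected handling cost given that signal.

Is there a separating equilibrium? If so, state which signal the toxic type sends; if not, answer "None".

Try toxic → bright display, palatable → dull display:
  If types separate, bright display earns payment 68 and dull display earns 54.
  Toxic: bright display gives 68 − 5 = 63; dull display gives 54 − 0 = 54. No deviation. ✓
  Palatable: dull display gives 54 − 0 = 54; bright display gives 68 − 24 = 44. No deviation. ✓
Both hold — the toxic type sends bright display.

bright display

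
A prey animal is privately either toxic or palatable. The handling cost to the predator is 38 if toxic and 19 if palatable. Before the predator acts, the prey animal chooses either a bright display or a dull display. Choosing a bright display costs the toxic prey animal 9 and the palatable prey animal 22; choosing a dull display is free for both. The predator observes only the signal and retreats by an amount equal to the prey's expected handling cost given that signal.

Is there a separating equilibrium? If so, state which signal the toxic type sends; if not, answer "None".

bright display

Try toxic → bright display, palatable → dull display:
  If types separate, bright display earns payment 38 and dull display earns 19.
  Toxic: bright display gives 38 − 9 = 29; dull display gives 19 − 0 = 19. No deviation. ✓
  Palatable: dull display gives 19 − 0 = 19; bright display gives 38 − 22 = 16. No deviation. ✓
Both hold — the toxic type sends bright display.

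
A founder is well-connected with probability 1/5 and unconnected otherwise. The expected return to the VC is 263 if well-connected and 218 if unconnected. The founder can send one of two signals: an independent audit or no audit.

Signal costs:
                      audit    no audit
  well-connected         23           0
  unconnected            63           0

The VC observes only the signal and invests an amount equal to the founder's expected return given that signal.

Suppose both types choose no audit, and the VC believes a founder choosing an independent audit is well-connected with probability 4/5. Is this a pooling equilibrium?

No

At the pooled signal (no audit) the VC holds the prior 1/5 and pays 1/5·263 + 4/5·218 = 227. Off-path (audit) belief 4/5 gives 4/5·263 + 1/5·218 = 254.
Well-connected: no audit gives 227 − 0 = 227; audit gives 254 − 23 = 231. Deviates. ✗
Unconnected: no audit gives 227 − 0 = 227; audit gives 254 − 63 = 191. Stays. ✓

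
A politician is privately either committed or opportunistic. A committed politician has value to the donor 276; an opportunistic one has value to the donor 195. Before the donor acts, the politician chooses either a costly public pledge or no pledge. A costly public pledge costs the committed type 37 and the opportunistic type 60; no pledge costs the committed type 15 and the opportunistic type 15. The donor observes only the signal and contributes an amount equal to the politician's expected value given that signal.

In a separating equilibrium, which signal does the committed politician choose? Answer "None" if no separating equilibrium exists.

Try committed → pledge, opportunistic → no pledge:
  Under separation the donor infers type exactly: pledge → committed (pays 276), no pledge → opportunistic (pays 195).
  Committed: pledge gives 276 − 37 = 239; no pledge gives 195 − 15 = 180. No deviation. ✓
  Opportunistic: no pledge gives 195 − 15 = 180; pledge gives 276 − 60 = 216. Would deviate. ✗
Try committed → no pledge, opportunistic → pledge:
  Under separation the donor infers type exactly: no pledge → committed (pays 276), pledge → opportunistic (pays 195).
  Committed: no pledge gives 276 − 15 = 261; pledge gives 195 − 37 = 158. No deviation. ✓
  Opportunistic: pledge gives 195 − 60 = 135; no pledge gives 276 − 15 = 261. Would deviate. ✗
Neither assignment is incentive-compatible.

None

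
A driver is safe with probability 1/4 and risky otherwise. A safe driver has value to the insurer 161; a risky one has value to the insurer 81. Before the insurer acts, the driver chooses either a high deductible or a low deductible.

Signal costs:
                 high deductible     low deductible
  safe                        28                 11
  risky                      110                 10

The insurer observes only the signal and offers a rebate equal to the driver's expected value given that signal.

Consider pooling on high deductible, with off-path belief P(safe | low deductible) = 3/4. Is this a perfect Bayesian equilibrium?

No

At the pooled signal (high deductible) the insurer holds the prior 1/4 and pays 1/4·161 + 3/4·81 = 101. Off-path (low deductible) belief 3/4 gives 3/4·161 + 1/4·81 = 141.
Safe: high deductible gives 101 − 28 = 73; low deductible gives 141 − 11 = 130. Deviates. ✗
Risky: high deductible gives 101 − 110 = -9; low deductible gives 141 − 10 = 131. Deviates. ✗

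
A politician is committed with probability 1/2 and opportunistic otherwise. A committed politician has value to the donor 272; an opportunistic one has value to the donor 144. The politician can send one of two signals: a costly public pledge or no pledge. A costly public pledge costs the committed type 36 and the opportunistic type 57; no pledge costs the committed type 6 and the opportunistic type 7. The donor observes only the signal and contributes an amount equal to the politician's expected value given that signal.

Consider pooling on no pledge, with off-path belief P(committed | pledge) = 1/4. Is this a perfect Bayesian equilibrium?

Yes

On the equilibrium path (no pledge) the donor holds the prior 1/2 and pays 1/2·272 + 1/2·144 = 208. Off-path (pledge) belief 1/4 gives 1/4·272 + 3/4·144 = 176.
Committed: no pledge gives 208 − 6 = 202; pledge gives 176 − 36 = 140. Stays. ✓
Opportunistic: no pledge gives 208 − 7 = 201; pledge gives 176 − 57 = 119. Stays. ✓
Beliefs are Bayes-consistent on-path and both types best-respond.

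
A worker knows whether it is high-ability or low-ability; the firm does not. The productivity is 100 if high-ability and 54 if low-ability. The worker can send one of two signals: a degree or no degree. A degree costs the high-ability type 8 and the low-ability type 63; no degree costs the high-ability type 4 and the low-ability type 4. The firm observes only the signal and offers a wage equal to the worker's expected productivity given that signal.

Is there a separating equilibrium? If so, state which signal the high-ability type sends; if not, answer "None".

degree

Try high-ability → degree, low-ability → no degree:
  If types separate, degree earns payment 100 and no degree earns 54.
  High-ability: degree gives 100 − 8 = 92; no degree gives 54 − 4 = 50. No deviation. ✓
  Low-ability: no degree gives 54 − 4 = 50; degree gives 100 − 63 = 37. No deviation. ✓
Both hold — the high-ability type sends degree.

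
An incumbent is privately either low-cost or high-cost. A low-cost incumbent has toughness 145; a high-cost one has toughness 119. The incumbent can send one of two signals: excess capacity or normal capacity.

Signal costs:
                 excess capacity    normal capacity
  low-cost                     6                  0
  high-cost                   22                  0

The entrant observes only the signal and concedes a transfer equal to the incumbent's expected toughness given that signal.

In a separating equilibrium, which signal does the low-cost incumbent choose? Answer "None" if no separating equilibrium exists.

None

Try low-cost → excess capacity, high-cost → normal capacity:
  Under separation the entrant infers type exactly: excess capacity → low-cost (pays 145), normal capacity → high-cost (pays 119).
  Low-cost: excess capacity gives 145 − 6 = 139; normal capacity gives 119 − 0 = 119. No deviation. ✓
  High-cost: normal capacity gives 119 − 0 = 119; excess capacity gives 145 − 22 = 123. Would deviate. ✗
Try low-cost → normal capacity, high-cost → excess capacity:
  Under separation the entrant infers type exactly: normal capacity → low-cost (pays 145), excess capacity → high-cost (pays 119).
  Low-cost: normal capacity gives 145 − 0 = 145; excess capacity gives 119 − 6 = 113. No deviation. ✓
  High-cost: excess capacity gives 119 − 22 = 97; normal capacity gives 145 − 0 = 145. Would deviate. ✗
Neither assignment is incentive-compatible.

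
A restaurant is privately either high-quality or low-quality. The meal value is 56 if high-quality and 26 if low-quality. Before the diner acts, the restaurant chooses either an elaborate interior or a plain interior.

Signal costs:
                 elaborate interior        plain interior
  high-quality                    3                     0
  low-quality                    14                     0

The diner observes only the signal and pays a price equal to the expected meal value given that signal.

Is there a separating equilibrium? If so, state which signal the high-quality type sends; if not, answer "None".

None

Try high-quality → elaborate interior, low-quality → plain interior:
  Under separation the diner infers type exactly: elaborate interior → high-quality (pays 56), plain interior → low-quality (pays 26).
  High-quality: elaborate interior gives 56 − 3 = 53; plain interior gives 26 − 0 = 26. No deviation. ✓
  Low-quality: plain interior gives 26 − 0 = 26; elaborate interior gives 56 − 14 = 42. Would deviate. ✗
Try high-quality → plain interior, low-quality → elaborate interior:
  Under separation the diner infers type exactly: plain interior → high-quality (pays 56), elaborate interior → low-quality (pays 26).
  High-quality: plain interior gives 56 − 0 = 56; elaborate interior gives 26 − 3 = 23. No deviation. ✓
  Low-quality: elaborate interior gives 26 − 14 = 12; plain interior gives 56 − 0 = 56. Would deviate. ✗
Neither assignment is incentive-compatible.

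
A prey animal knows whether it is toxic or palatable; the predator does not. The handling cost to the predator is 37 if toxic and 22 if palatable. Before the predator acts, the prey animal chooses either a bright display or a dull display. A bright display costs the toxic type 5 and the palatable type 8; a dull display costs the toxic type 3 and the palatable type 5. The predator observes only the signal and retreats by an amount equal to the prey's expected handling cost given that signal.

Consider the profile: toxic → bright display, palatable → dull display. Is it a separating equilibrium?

Under separation the predator infers type exactly: bright display → toxic (pays 37), dull display → palatable (pays 22).
Toxic: bright display gives 37 − 5 = 32; dull display gives 22 − 3 = 19. No deviation. ✓
Palatable: dull display gives 22 − 5 = 17; bright display gives 37 − 8 = 29. Would deviate. ✗

No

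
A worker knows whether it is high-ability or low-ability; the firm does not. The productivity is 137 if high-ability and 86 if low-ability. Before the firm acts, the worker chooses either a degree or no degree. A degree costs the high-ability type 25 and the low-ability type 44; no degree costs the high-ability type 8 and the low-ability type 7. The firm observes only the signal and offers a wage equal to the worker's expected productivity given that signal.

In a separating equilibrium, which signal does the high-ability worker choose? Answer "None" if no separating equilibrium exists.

Try high-ability → degree, low-ability → no degree:
  If types separate, degree earns payment 137 and no degree earns 86.
  High-ability: degree gives 137 − 25 = 112; no degree gives 86 − 8 = 78. No deviation. ✓
  Low-ability: no degree gives 86 − 7 = 79; degree gives 137 − 44 = 93. Would deviate. ✗
Try high-ability → no degree, low-ability → degree:
  If types separate, no degree earns payment 137 and degree earns 86.
  High-ability: no degree gives 137 − 8 = 129; degree gives 86 − 25 = 61. No deviation. ✓
  Low-ability: degree gives 86 − 44 = 42; no degree gives 137 − 7 = 130. Would deviate. ✗
Neither assignment is incentive-compatible.

None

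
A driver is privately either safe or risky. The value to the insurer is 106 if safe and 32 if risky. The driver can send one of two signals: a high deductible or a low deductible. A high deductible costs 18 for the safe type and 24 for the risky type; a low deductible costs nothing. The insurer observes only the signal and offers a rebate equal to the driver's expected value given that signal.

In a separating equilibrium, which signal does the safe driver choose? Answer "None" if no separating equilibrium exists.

Try safe → high deductible, risky → low deductible:
  If types separate, high deductible earns payment 106 and low deductible earns 32.
  Safe: high deductible gives 106 − 18 = 88; low deductible gives 32 − 0 = 32. No deviation. ✓
  Risky: low deductible gives 32 − 0 = 32; high deductible gives 106 − 24 = 82. Would deviate. ✗
Try safe → low deductible, risky → high deductible:
  If types separate, low deductible earns payment 106 and high deductible earns 32.
  Safe: low deductible gives 106 − 0 = 106; high deductible gives 32 − 18 = 14. No deviation. ✓
  Risky: high deductible gives 32 − 24 = 8; low deductible gives 106 − 0 = 106. Would deviate. ✗
Neither assignment is incentive-compatible.

None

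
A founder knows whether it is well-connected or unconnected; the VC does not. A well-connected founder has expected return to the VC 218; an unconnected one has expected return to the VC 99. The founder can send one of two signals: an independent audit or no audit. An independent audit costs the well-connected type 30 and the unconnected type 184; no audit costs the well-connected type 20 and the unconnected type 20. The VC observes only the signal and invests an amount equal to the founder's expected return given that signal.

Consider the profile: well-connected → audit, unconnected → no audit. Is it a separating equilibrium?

If types separate, audit earns payment 218 and no audit earns 99.
Well-connected: audit gives 218 − 30 = 188; no audit gives 99 − 20 = 79. No deviation. ✓
Unconnected: no audit gives 99 − 20 = 79; audit gives 218 − 184 = 34. No deviation. ✓
Neither type gains from mimicking the other.

Yes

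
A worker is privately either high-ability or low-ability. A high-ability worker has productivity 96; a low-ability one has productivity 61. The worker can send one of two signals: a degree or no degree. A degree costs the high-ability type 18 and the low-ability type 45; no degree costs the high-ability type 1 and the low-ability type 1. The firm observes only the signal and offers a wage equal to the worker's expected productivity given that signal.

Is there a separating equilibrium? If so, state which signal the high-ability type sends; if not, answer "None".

Try high-ability → degree, low-ability → no degree:
  Under separation the firm infers type exactly: degree → high-ability (pays 96), no degree → low-ability (pays 61).
  High-ability: degree gives 96 − 18 = 78; no degree gives 61 − 1 = 60. No deviation. ✓
  Low-ability: no degree gives 61 − 1 = 60; degree gives 96 − 45 = 51. No deviation. ✓
Both hold — the high-ability type sends degree.

degree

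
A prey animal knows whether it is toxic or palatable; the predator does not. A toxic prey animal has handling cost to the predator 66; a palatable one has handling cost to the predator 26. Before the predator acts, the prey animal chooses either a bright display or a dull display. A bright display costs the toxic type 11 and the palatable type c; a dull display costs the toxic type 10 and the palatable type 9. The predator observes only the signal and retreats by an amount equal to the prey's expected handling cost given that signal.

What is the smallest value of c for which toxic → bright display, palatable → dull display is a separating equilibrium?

49

Under separation: bright display → toxic (pays 66); dull display → palatable (pays 26).
Toxic: 66 − 11 = 55 ≥ 26 − 10 = 16. Holds regardless of c. ✓
Palatable: 26 − 9 ≥ 66 − c, so c ≥ 66 − 17 = 49.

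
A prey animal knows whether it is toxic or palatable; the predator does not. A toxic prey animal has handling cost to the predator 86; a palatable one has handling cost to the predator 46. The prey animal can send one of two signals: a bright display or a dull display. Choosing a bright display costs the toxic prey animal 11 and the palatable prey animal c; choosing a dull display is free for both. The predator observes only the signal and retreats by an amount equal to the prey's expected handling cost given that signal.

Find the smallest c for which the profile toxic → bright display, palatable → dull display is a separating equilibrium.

40

Under separation: bright display → toxic (pays 86); dull display → palatable (pays 46).
Toxic: 86 − 11 = 75 ≥ 46 − 0 = 46. Holds regardless of c. ✓
Palatable: 46 − 0 ≥ 86 − c, so c ≥ 86 − 46 = 40.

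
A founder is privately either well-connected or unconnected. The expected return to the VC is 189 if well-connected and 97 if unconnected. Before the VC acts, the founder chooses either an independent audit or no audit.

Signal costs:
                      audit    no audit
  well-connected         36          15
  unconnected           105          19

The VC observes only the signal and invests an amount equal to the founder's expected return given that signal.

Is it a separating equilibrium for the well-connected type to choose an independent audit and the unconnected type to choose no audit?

No

If types separate, audit earns payment 189 and no audit earns 97.
Well-connected: audit gives 189 − 36 = 153; no audit gives 97 − 15 = 82. No deviation. ✓
Unconnected: no audit gives 97 − 19 = 78; audit gives 189 − 105 = 84. Would deviate. ✗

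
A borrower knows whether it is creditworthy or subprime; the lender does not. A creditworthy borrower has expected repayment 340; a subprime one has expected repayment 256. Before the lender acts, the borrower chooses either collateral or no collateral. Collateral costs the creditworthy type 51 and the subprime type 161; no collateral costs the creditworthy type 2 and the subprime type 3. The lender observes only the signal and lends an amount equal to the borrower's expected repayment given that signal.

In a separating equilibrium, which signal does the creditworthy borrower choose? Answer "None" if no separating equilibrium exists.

Try creditworthy → collateral, subprime → no collateral:
  Under separation the lender infers type exactly: collateral → creditworthy (pays 340), no collateral → subprime (pays 256).
  Creditworthy: collateral gives 340 − 51 = 289; no collateral gives 256 − 2 = 254. No deviation. ✓
  Subprime: no collateral gives 256 − 3 = 253; collateral gives 340 − 161 = 179. No deviation. ✓
Both hold — the creditworthy type sends collateral.

collateral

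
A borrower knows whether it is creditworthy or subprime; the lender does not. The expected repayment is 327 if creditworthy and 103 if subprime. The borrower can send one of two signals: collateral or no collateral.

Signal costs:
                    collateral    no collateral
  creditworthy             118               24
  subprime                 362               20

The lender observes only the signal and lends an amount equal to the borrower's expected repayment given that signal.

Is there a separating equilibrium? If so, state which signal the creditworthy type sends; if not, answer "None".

Try creditworthy → collateral, subprime → no collateral:
  If types separate, collateral earns payment 327 and no collateral earns 103.
  Creditworthy: collateral gives 327 − 118 = 209; no collateral gives 103 − 24 = 79. No deviation. ✓
  Subprime: no collateral gives 103 − 20 = 83; collateral gives 327 − 362 = -35. No deviation. ✓
Both hold — the creditworthy type sends collateral.

collateral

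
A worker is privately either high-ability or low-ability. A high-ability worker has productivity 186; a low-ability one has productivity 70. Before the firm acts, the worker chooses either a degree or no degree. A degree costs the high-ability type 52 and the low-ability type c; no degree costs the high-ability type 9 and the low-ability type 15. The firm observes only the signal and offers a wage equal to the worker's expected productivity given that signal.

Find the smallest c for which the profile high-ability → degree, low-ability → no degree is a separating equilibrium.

Under separation: degree → high-ability (pays 186); no degree → low-ability (pays 70).
High-ability: 186 − 52 = 134 ≥ 70 − 9 = 61. Holds regardless of c. ✓
Low-ability: 70 − 15 ≥ 186 − c, so c ≥ 186 − 55 = 131.

131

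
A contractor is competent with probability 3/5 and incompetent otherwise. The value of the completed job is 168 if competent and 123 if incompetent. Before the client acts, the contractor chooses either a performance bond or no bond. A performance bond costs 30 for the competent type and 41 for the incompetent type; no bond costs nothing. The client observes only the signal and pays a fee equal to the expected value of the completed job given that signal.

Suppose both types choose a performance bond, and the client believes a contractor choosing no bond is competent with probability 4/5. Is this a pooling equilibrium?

No

At the pooled signal (bond) the client holds the prior 3/5 and pays 3/5·168 + 2/5·123 = 150. Off-path (no bond) belief 4/5 gives 4/5·168 + 1/5·123 = 159.
Competent: bond gives 150 − 30 = 120; no bond gives 159 − 0 = 159. Deviates. ✗
Incompetent: bond gives 150 − 41 = 109; no bond gives 159 − 0 = 159. Deviates. ✗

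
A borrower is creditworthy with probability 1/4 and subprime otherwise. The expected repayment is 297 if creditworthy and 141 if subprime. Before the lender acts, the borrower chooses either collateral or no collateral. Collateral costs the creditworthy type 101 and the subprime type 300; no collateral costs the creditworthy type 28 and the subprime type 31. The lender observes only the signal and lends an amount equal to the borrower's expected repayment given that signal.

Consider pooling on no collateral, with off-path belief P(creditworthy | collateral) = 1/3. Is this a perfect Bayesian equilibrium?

On the equilibrium path (no collateral) the lender holds the prior 1/4 and pays 1/4·297 + 3/4·141 = 180. Off-path (collateral) belief 1/3 gives 1/3·297 + 2/3·141 = 193.
Creditworthy: no collateral gives 180 − 28 = 152; collateral gives 193 − 101 = 92. Stays. ✓
Subprime: no collateral gives 180 − 31 = 149; collateral gives 193 − 300 = -107. Stays. ✓
Beliefs are Bayes-consistent on-path and both types best-respond.

Yes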